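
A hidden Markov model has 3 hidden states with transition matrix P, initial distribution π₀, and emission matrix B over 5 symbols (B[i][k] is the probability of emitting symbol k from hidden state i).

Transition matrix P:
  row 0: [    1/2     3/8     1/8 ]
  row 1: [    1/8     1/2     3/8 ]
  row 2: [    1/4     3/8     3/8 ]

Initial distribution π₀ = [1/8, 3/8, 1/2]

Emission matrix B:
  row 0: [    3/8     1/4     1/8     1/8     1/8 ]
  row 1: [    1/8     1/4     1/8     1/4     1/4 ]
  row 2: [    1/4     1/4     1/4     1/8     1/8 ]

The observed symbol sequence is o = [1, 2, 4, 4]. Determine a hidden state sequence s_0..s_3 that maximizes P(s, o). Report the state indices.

path = [2, 2, 1, 1]

t=0: δ = [3.125e-02, 9.375e-02, 1.250e-01]  (obs o_0=1)
t=1: δ = [3.906e-03, 5.859e-03, 1.172e-02]  ψ = [2, 1, 2]  (obs o_1=2)
t=2: δ = [3.662e-04, 1.099e-03, 5.493e-04]  ψ = [2, 2, 2]  (obs o_2=4)
t=3: δ = [2.289e-05, 1.373e-04, 5.150e-05]  ψ = [0, 1, 1]  (obs o_3=4)
backtrack: best end state = 1; path = [2, 2, 1, 1]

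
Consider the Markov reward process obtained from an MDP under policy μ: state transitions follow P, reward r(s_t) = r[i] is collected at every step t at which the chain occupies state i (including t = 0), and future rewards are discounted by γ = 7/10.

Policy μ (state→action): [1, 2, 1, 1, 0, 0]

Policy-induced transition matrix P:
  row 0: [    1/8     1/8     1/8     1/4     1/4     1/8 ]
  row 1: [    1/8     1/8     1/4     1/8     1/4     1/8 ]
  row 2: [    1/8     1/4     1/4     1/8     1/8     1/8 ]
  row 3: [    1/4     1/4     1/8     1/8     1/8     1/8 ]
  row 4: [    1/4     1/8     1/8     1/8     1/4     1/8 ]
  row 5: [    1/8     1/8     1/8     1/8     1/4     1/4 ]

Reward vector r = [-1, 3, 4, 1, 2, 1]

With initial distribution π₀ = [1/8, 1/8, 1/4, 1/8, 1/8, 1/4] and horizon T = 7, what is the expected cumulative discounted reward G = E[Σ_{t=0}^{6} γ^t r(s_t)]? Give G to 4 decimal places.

t=0: π = [0.1250, 0.1250, 0.2500, 0.1250, 0.1250, 0.2500], E[r] = 1.8750, γ^t·E[r] = 1.875000, running G = 1.875000
t=1: π = [0.1563, 0.1719, 0.1719, 0.1406, 0.2031, 0.1563], E[r] = 1.7500, γ^t·E[r] = 1.225000, running G = 3.100000
t=2: π = [0.1680, 0.1641, 0.1680, 0.1445, 0.2109, 0.1445], E[r] = 1.7070, γ^t·E[r] = 0.836445, running G = 3.936445
t=3: π = [0.1694, 0.1641, 0.1665, 0.1460, 0.2109, 0.1431], E[r] = 1.6997, γ^t·E[r] = 0.583000, running G = 4.519445
t=4: π = [0.1696, 0.1641, 0.1663, 0.1462, 0.2109, 0.1429], E[r] = 1.6988, γ^t·E[r] = 0.407880, running G = 4.927325
t=5: π = [0.1696, 0.1641, 0.1663, 0.1462, 0.2109, 0.1429], E[r] = 1.6987, γ^t·E[r] = 0.285497, running G = 5.212821
t=6: π = [0.1696, 0.1641, 0.1663, 0.1462, 0.2109, 0.1429], E[r] = 1.6987, γ^t·E[r] = 0.199846, running G = 5.412667

G = 5.4127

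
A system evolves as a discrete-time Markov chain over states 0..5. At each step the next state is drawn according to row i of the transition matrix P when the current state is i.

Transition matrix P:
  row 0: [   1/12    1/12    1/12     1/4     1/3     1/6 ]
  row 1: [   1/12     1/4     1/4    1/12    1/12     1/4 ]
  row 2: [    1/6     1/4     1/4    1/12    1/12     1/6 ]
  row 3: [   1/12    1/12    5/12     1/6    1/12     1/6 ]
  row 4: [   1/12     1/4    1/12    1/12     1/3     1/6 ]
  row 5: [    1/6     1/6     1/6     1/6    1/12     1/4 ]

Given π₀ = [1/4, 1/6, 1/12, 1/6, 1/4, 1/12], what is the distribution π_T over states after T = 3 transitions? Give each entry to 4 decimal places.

t=0: π = [0.2500, 0.1667, 0.0833, 0.1667, 0.2500, 0.0833]
t=1: π = [0.0972, 0.1736, 0.1875, 0.1458, 0.2083, 0.1875]
t=2: π = [0.1146, 0.1939, 0.2078, 0.1273, 0.1597, 0.1968]
t=3: π = [0.1170, 0.1933, 0.2091, 0.1294, 0.1519, 0.1992]

π = [0.1170, 0.1933, 0.2091, 0.1294, 0.1519, 0.1992]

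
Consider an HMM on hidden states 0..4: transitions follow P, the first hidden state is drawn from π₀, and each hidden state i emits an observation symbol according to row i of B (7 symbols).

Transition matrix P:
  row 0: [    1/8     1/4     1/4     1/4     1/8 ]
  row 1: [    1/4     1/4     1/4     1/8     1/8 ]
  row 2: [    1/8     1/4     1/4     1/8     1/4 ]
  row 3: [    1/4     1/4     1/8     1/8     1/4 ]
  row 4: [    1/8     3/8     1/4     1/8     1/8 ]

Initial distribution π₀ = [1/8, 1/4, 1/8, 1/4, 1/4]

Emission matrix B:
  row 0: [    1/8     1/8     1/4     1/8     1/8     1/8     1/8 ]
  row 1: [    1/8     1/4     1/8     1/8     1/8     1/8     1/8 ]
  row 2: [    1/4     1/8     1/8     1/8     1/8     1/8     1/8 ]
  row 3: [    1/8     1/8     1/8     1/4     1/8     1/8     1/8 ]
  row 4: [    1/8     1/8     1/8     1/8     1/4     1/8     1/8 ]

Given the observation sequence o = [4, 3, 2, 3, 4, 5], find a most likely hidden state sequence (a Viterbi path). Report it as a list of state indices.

t=0: δ = [1.562e-02, 3.125e-02, 1.562e-02, 3.125e-02, 6.250e-02]  (obs o_0=4)
t=1: δ = [9.766e-04, 2.930e-03, 1.953e-03, 1.953e-03, 9.766e-04]  ψ = [1, 4, 4, 4, 3]  (obs o_1=3)
t=2: δ = [1.831e-04, 9.155e-05, 9.155e-05, 4.578e-05, 6.104e-05]  ψ = [1, 1, 1, 1, 2]  (obs o_2=2)
t=3: δ = [2.861e-06, 5.722e-06, 5.722e-06, 1.144e-05, 2.861e-06]  ψ = [0, 0, 0, 0, 0]  (obs o_3=3)
t=4: δ = [3.576e-07, 3.576e-07, 1.788e-07, 1.788e-07, 7.153e-07]  ψ = [3, 3, 1, 3, 3]  (obs o_4=4)
t=5: δ = [1.118e-08, 3.353e-08, 2.235e-08, 1.118e-08, 1.118e-08]  ψ = [1, 4, 4, 0, 4]  (obs o_5=5)
backtrack: best end state = 1; path = [4, 1, 0, 3, 4, 1]

path = [4, 1, 0, 3, 4, 1]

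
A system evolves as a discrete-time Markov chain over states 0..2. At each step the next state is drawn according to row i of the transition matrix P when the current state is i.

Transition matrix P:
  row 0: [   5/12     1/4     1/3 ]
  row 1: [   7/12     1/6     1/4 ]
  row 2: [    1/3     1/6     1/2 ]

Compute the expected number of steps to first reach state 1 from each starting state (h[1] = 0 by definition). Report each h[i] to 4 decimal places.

First-step conditioning: h[1] = 0; for i ≠ 1, h[i] = 1 + Σ_k P[i][k]·h[k].
  h[0] = 1 + 5/12·h[0] + 1/3·h[2]
  h[2] = 1 + 1/3·h[0] + 1/2·h[2]
Solving the 2×2 linear system over states ≠ 1 gives exactly h = [60/13, 0, 66/13] (h[1] = 0 is the target).

h = [4.6154, 0.0000, 5.0769]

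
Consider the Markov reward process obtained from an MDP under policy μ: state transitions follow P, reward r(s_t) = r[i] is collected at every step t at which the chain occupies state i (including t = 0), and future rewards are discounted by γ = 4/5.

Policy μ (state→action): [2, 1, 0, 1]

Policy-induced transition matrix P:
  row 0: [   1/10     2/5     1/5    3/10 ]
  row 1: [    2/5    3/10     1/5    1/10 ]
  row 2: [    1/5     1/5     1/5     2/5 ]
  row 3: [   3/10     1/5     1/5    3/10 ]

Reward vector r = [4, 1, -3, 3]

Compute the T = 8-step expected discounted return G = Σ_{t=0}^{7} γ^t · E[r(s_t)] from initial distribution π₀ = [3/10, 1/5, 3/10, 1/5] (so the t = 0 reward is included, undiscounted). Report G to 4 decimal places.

t=0: π = [0.3000, 0.2000, 0.3000, 0.2000], E[r] = 1.1000, γ^t·E[r] = 1.100000, running G = 1.100000
t=1: π = [0.2300, 0.2800, 0.2000, 0.2900], E[r] = 1.4700, γ^t·E[r] = 1.176000, running G = 2.276000
t=2: π = [0.2620, 0.2740, 0.2000, 0.2640], E[r] = 1.5140, γ^t·E[r] = 0.968960, running G = 3.244960
t=3: π = [0.2550, 0.2798, 0.2000, 0.2652], E[r] = 1.4954, γ^t·E[r] = 0.765645, running G = 4.010605
t=4: π = [0.2570, 0.2790, 0.2000, 0.2640], E[r] = 1.4990, γ^t·E[r] = 0.613999, running G = 4.624603
t=5: π = [0.2565, 0.2793, 0.2000, 0.2642], E[r] = 1.4979, γ^t·E[r] = 0.490836, running G = 5.115440
t=6: π = [0.2566, 0.2792, 0.2000, 0.2641], E[r] = 1.4982, γ^t·E[r] = 0.392736, running G = 5.508176
t=7: π = [0.2566, 0.2792, 0.2000, 0.2642], E[r] = 1.4981, γ^t·E[r] = 0.314174, running G = 5.822350

G = 5.8224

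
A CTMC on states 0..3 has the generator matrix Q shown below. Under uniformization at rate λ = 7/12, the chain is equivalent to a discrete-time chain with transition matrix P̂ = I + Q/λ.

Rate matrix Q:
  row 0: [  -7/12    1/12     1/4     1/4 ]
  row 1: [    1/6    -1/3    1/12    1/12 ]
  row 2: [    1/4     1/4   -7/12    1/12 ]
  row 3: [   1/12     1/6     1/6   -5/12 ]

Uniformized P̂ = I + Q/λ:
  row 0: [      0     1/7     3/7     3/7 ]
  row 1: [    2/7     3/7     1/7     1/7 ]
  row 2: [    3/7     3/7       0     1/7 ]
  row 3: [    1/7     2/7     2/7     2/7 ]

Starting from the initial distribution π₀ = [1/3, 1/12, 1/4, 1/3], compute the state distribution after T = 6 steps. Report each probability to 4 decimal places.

t=0: π = [0.3333, 0.0833, 0.2500, 0.3333]
t=1: π = [0.1786, 0.2857, 0.2500, 0.2857]
t=2: π = [0.2296, 0.3367, 0.1990, 0.2347]
t=3: π = [0.2150, 0.3294, 0.2136, 0.2420]
t=4: π = [0.2202, 0.3326, 0.2084, 0.2389]
t=5: π = [0.2184, 0.3315, 0.2101, 0.2399]
t=6: π = [0.2191, 0.3319, 0.2095, 0.2395]

π = [0.2191, 0.3319, 0.2095, 0.2395]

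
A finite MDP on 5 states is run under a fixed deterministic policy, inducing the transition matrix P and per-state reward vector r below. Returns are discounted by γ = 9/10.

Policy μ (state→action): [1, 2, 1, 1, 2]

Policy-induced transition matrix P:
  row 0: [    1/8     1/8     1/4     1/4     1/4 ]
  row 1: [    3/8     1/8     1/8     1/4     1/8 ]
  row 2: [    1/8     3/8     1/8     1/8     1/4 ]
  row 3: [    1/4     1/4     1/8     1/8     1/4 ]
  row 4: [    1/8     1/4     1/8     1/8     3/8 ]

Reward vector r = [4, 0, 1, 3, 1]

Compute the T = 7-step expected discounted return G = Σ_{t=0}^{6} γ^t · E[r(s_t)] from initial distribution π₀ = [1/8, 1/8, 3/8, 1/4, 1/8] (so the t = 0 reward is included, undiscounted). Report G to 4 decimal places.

G = 9.0100

t=0: π = [0.1250, 0.1250, 0.3750, 0.2500, 0.1250], E[r] = 1.7500, γ^t·E[r] = 1.750000, running G = 1.750000
t=1: π = [0.1875, 0.2656, 0.1406, 0.1563, 0.2500], E[r] = 1.6094, γ^t·E[r] = 1.448438, running G = 3.198438
t=2: π = [0.2109, 0.2109, 0.1484, 0.1816, 0.2480], E[r] = 1.7852, γ^t·E[r] = 1.445977, running G = 4.644414
t=3: π = [0.2004, 0.2158, 0.1514, 0.1777, 0.2546], E[r] = 1.7410, γ^t·E[r] = 1.269165, running G = 5.913579
t=4: π = [0.2012, 0.2169, 0.1501, 0.1770, 0.2549], E[r] = 1.7407, γ^t·E[r] = 1.142068, running G = 7.055647
t=5: π = [0.2014, 0.2165, 0.1501, 0.1773, 0.2547], E[r] = 1.7421, γ^t·E[r] = 1.028674, running G = 8.084321
t=6: π = [0.2013, 0.2165, 0.1502, 0.1772, 0.2548], E[r] = 1.7418, γ^t·E[r] = 0.925649, running G = 9.009970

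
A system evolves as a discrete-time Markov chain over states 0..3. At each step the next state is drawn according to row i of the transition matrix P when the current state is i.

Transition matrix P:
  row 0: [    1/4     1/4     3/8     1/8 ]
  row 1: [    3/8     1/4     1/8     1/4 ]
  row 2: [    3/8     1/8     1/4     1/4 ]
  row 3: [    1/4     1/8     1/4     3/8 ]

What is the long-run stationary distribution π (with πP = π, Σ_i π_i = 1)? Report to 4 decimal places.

π = [0.3065, 0.1866, 0.2650, 0.2419]

Balance equations π_j = Σ_i π_i·P[i][j]:
  π_0 = 1/4·π_0 + 3/8·π_1 + 3/8·π_2 + 1/4·π_3
  π_1 = 1/4·π_0 + 1/4·π_1 + 1/8·π_2 + 1/8·π_3
  π_2 = 3/8·π_0 + 1/8·π_1 + 1/4·π_2 + 1/4·π_3
  normalize: π_0 + π_1 + π_2 + π_3 = 1
Solving the linear system gives exactly π = [19/62, 81/434, 115/434, 15/62].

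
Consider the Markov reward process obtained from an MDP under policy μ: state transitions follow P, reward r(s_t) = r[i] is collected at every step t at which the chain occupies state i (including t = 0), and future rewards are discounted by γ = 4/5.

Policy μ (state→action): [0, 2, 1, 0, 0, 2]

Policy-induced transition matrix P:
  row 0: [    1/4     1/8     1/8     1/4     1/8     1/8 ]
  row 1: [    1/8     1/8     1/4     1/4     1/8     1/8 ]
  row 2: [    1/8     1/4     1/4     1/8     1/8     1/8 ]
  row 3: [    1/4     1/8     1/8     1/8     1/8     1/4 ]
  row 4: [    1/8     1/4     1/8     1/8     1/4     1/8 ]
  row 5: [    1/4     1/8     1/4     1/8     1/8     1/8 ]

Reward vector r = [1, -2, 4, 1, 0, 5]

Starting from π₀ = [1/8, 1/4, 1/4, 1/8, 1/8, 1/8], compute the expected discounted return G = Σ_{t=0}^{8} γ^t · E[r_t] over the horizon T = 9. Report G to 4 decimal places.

t=0: π = [0.1250, 0.2500, 0.2500, 0.1250, 0.1250, 0.1250], E[r] = 1.3750, γ^t·E[r] = 1.375000, running G = 1.375000
t=1: π = [0.1719, 0.1719, 0.2031, 0.1719, 0.1406, 0.1406], E[r] = 1.5156, γ^t·E[r] = 1.212500, running G = 2.587500
t=2: π = [0.1855, 0.1680, 0.1895, 0.1680, 0.1426, 0.1465], E[r] = 1.5078, γ^t·E[r] = 0.965000, running G = 3.552500
t=3: π = [0.1875, 0.1665, 0.1880, 0.1692, 0.1428, 0.1460], E[r] = 1.5056, γ^t·E[r] = 0.770875, running G = 4.323375
t=4: π = [0.1878, 0.1664, 0.1876, 0.1693, 0.1429, 0.1461], E[r] = 1.5054, γ^t·E[r] = 0.616600, running G = 4.939975
t=5: π = [0.1879, 0.1663, 0.1875, 0.1693, 0.1429, 0.1462], E[r] = 1.5054, γ^t·E[r] = 0.493285, running G = 5.433260
t=6: π = [0.1879, 0.1663, 0.1875, 0.1693, 0.1429, 0.1462], E[r] = 1.5054, γ^t·E[r] = 0.394626, running G = 5.827886
t=7: π = [0.1879, 0.1663, 0.1875, 0.1693, 0.1429, 0.1462], E[r] = 1.5054, γ^t·E[r] = 0.315701, running G = 6.143587
t=8: π = [0.1879, 0.1663, 0.1875, 0.1693, 0.1429, 0.1462], E[r] = 1.5054, γ^t·E[r] = 0.252561, running G = 6.396148

G = 6.3961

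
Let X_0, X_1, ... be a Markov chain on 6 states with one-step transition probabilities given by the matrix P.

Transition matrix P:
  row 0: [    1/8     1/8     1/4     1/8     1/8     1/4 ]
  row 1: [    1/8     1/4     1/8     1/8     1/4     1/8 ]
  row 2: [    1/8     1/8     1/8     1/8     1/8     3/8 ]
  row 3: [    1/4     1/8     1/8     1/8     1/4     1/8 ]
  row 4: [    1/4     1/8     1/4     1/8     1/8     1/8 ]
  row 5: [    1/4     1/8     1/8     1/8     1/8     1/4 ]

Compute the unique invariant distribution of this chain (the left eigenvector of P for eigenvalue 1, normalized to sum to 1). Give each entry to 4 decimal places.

Balance equations π_j = Σ_i π_i·P[i][j]:
  π_0 = 1/8·π_0 + 1/8·π_1 + 1/8·π_2 + 1/4·π_3 + 1/4·π_4 + 1/4·π_5
  π_1 = 1/8·π_0 + 1/4·π_1 + 1/8·π_2 + 1/8·π_3 + 1/8·π_4 + 1/8·π_5
  π_2 = 1/4·π_0 + 1/8·π_1 + 1/8·π_2 + 1/8·π_3 + 1/4·π_4 + 1/8·π_5
  π_3 = 1/8·π_0 + 1/8·π_1 + 1/8·π_2 + 1/8·π_3 + 1/8·π_4 + 1/8·π_5
  π_4 = 1/8·π_0 + 1/4·π_1 + 1/8·π_2 + 1/4·π_3 + 1/8·π_4 + 1/8·π_5
  normalize: π_0 + π_1 + π_2 + π_3 + π_4 + π_5 = 1
Solving the linear system gives exactly π = [6137/32704, 1/7, 5503/32704, 1/8, 71/448, 7121/32704].

π = [0.1877, 0.1429, 0.1683, 0.1250, 0.1585, 0.2177]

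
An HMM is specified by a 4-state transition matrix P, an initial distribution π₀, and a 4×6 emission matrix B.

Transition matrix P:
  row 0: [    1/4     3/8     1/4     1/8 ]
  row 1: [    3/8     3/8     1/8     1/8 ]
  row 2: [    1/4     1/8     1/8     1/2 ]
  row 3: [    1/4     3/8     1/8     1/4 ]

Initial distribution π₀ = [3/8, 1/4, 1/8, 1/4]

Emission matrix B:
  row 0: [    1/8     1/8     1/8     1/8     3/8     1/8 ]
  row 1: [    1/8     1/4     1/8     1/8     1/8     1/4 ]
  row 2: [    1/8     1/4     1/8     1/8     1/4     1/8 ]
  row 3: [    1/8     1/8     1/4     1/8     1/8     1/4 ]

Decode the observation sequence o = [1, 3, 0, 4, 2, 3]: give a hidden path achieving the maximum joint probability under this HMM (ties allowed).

path = [1, 1, 0, 2, 3, 1]

t=0: δ = [4.688e-02, 6.250e-02, 3.125e-02, 3.125e-02]  (obs o_0=1)
t=1: δ = [2.930e-03, 2.930e-03, 1.465e-03, 1.953e-03]  ψ = [1, 1, 0, 2]  (obs o_1=3)
t=2: δ = [1.373e-04, 1.373e-04, 9.155e-05, 9.155e-05]  ψ = [1, 0, 0, 2]  (obs o_2=0)
t=3: δ = [1.931e-05, 6.437e-06, 8.583e-06, 5.722e-06]  ψ = [1, 0, 0, 2]  (obs o_3=4)
t=4: δ = [6.035e-07, 9.052e-07, 6.035e-07, 1.073e-06]  ψ = [0, 0, 0, 2]  (obs o_4=2)
t=5: δ = [4.243e-08, 5.029e-08, 1.886e-08, 3.772e-08]  ψ = [1, 3, 0, 2]  (obs o_5=3)
backtrack: best end state = 1; path = [1, 1, 0, 2, 3, 1]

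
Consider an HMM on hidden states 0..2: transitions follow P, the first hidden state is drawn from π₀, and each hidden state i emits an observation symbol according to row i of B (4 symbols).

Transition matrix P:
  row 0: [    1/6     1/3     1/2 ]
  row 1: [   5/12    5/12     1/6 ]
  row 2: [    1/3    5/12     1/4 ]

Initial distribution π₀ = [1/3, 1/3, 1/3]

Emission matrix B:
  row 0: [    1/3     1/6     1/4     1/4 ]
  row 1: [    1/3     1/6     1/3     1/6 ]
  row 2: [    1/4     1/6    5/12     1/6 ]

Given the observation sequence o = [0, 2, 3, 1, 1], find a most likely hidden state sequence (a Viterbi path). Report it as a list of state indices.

t=0: δ = [1.111e-01, 1.111e-01, 8.333e-02]  (obs o_0=0)
t=1: δ = [1.157e-02, 1.543e-02, 2.315e-02]  ψ = [1, 1, 0]  (obs o_1=2)
t=2: δ = [1.929e-03, 1.608e-03, 9.645e-04]  ψ = [2, 2, 0]  (obs o_2=3)
t=3: δ = [1.116e-04, 1.116e-04, 1.608e-04]  ψ = [1, 1, 0]  (obs o_3=1)
t=4: δ = [8.931e-06, 1.116e-05, 9.303e-06]  ψ = [2, 2, 0]  (obs o_4=1)
backtrack: best end state = 1; path = [0, 2, 0, 2, 1]

path = [0, 2, 0, 2, 1]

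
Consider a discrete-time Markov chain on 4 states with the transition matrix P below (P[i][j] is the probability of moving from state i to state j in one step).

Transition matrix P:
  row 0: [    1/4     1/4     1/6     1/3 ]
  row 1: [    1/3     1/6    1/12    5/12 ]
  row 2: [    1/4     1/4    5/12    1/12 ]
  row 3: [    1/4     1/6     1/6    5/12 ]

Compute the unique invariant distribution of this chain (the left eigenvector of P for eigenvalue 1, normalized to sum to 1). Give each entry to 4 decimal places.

Balance equations π_j = Σ_i π_i·P[i][j]:
  π_0 = 1/4·π_0 + 1/3·π_1 + 1/4·π_2 + 1/4·π_3
  π_1 = 1/4·π_0 + 1/6·π_1 + 1/4·π_2 + 1/6·π_3
  π_2 = 1/6·π_0 + 1/12·π_1 + 5/12·π_2 + 1/6·π_3
  normalize: π_0 + π_1 + π_2 + π_3 = 1
Solving the linear system gives exactly π = [347/1299, 89/433, 259/1299, 142/433].

π = [0.2671, 0.2055, 0.1994, 0.3279]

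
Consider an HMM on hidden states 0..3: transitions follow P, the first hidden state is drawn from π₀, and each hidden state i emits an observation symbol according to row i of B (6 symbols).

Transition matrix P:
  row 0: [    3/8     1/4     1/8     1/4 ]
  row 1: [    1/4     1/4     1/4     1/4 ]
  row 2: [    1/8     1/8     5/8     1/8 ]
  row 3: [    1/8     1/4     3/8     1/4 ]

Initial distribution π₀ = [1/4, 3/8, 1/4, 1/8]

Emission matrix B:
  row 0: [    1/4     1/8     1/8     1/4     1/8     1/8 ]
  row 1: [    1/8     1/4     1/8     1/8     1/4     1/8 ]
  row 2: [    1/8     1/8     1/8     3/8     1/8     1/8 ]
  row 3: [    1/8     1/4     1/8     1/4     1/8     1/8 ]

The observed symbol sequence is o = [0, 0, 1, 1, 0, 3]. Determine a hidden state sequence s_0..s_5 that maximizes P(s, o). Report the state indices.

t=0: δ = [6.250e-02, 4.688e-02, 3.125e-02, 1.562e-02]  (obs o_0=0)
t=1: δ = [5.859e-03, 1.953e-03, 2.441e-03, 1.953e-03]  ψ = [0, 0, 2, 0]  (obs o_1=0)
t=2: δ = [2.747e-04, 3.662e-04, 1.907e-04, 3.662e-04]  ψ = [0, 0, 2, 0]  (obs o_2=1)
t=3: δ = [1.287e-05, 2.289e-05, 1.717e-05, 2.289e-05]  ψ = [0, 1, 3, 1]  (obs o_3=1)
t=4: δ = [1.431e-06, 7.153e-07, 1.341e-06, 7.153e-07]  ψ = [1, 1, 2, 1]  (obs o_4=0)
t=5: δ = [1.341e-07, 4.470e-08, 3.143e-07, 8.941e-08]  ψ = [0, 0, 2, 0]  (obs o_5=3)
backtrack: best end state = 2; path = [0, 0, 3, 2, 2, 2]

path = [0, 0, 3, 2, 2, 2]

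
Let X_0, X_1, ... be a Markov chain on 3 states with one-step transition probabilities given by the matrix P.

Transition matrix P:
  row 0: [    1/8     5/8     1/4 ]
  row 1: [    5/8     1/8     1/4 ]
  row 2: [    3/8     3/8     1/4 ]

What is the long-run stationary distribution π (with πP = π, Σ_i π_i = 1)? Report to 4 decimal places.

Balance equations π_j = Σ_i π_i·P[i][j]:
  π_0 = 1/8·π_0 + 5/8·π_1 + 3/8·π_2
  π_1 = 5/8·π_0 + 1/8·π_1 + 3/8·π_2
  normalize: π_0 + π_1 + π_2 = 1
Solving the linear system gives exactly π = [3/8, 3/8, 1/4].

π = [0.3750, 0.3750, 0.2500]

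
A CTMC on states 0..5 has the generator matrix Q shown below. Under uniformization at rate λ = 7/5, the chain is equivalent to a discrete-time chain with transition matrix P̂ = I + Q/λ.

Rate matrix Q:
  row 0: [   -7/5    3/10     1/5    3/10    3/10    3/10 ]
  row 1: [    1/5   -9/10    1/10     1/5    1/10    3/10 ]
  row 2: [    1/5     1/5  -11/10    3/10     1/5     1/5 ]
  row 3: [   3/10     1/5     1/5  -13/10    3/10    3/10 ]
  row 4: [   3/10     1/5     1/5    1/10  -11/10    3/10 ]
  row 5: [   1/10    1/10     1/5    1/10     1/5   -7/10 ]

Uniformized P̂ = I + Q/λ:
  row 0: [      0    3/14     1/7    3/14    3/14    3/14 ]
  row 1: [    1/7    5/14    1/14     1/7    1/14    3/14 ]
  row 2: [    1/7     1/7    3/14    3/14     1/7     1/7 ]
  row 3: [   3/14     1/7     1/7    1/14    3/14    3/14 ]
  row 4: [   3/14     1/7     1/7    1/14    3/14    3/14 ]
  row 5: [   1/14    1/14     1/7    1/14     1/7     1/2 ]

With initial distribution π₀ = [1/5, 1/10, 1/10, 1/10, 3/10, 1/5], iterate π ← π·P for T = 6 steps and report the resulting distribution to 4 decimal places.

t=0: π = [0.2000, 0.1000, 0.1000, 0.1000, 0.3000, 0.2000]
t=1: π = [0.1286, 0.1643, 0.1429, 0.1214, 0.1786, 0.2643]
t=2: π = [0.1270, 0.1684, 0.1413, 0.1219, 0.1617, 0.2796]
t=3: π = [0.1250, 0.1680, 0.1409, 0.1218, 0.1602, 0.2841]
t=4: π = [0.1248, 0.1675, 0.1409, 0.1214, 0.1599, 0.2854]
t=5: π = [0.1247, 0.1673, 0.1410, 0.1214, 0.1599, 0.2858]
t=6: π = [0.1247, 0.1672, 0.1410, 0.1213, 0.1599, 0.2859]

π = [0.1247, 0.1672, 0.1410, 0.1213, 0.1599, 0.2859]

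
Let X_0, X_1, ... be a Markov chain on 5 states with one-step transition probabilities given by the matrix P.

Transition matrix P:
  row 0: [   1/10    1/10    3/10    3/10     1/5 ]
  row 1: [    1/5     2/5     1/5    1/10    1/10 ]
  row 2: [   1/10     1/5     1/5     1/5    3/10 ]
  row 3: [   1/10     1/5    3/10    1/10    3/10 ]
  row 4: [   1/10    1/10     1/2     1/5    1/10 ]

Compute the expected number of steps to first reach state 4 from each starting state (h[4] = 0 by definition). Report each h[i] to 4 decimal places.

First-step conditioning: h[4] = 0; for i ≠ 4, h[i] = 1 + Σ_k P[i][k]·h[k].
  h[0] = 1 + 1/10·h[0] + 1/10·h[1] + 3/10·h[2] + 3/10·h[3]
  h[1] = 1 + 1/5·h[0] + 2/5·h[1] + 1/5·h[2] + 1/10·h[3]
  h[2] = 1 + 1/10·h[0] + 1/5·h[1] + 1/5·h[2] + 1/5·h[3]
  h[3] = 1 + 1/10·h[0] + 1/5·h[1] + 3/10·h[2] + 1/10·h[3]
Solving the 4×4 linear system over states ≠ 4 gives exactly h = [58/13, 68/13, 54/13, 54/13, 0] (h[4] = 0 is the target).

h = [4.4615, 5.2308, 4.1538, 4.1538, 0.0000]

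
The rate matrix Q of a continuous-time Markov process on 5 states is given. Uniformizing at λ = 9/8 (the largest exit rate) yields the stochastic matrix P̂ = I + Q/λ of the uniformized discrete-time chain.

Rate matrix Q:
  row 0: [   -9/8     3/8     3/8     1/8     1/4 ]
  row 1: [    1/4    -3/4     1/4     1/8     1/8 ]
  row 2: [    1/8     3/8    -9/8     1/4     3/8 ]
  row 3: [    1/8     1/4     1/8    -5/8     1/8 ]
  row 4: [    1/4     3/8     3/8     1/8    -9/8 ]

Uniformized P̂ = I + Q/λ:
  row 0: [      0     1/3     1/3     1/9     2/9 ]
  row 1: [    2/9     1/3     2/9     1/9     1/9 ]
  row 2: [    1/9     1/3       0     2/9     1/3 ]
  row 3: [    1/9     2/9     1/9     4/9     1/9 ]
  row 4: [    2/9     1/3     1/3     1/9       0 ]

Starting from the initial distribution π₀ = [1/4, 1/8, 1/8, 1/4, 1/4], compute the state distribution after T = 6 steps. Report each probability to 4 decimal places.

π = [0.1463, 0.3113, 0.1909, 0.1985, 0.1529]

t=0: π = [0.2500, 0.1250, 0.1250, 0.2500, 0.2500]
t=1: π = [0.1250, 0.3056, 0.2222, 0.2083, 0.1389]
t=2: π = [0.1466, 0.3102, 0.1790, 0.2052, 0.1590]
t=3: π = [0.1469, 0.3105, 0.1936, 0.1994, 0.1495]
t=4: π = [0.1459, 0.3112, 0.1900, 0.1991, 0.1538]
t=5: π = [0.1466, 0.3112, 0.1912, 0.1986, 0.1524]
t=6: π = [0.1463, 0.3113, 0.1909, 0.1985, 0.1529]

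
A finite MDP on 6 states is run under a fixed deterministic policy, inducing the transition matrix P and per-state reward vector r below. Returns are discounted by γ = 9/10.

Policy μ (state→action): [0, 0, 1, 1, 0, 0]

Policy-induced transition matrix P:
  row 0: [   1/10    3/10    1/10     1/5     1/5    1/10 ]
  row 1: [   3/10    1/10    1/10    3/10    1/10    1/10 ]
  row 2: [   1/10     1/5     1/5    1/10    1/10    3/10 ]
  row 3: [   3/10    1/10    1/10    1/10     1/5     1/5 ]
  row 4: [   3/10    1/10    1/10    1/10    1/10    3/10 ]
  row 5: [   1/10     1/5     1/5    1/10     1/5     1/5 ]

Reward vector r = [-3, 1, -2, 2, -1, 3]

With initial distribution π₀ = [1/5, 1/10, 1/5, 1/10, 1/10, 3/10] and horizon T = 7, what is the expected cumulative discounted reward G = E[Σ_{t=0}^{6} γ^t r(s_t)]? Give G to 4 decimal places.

t=0: π = [0.2000, 0.1000, 0.2000, 0.1000, 0.1000, 0.3000], E[r] = 0.1000, γ^t·E[r] = 0.100000, running G = 0.100000
t=1: π = [0.1600, 0.1900, 0.1500, 0.1400, 0.1600, 0.2000], E[r] = 0.1300, γ^t·E[r] = 0.117000, running G = 0.217000
t=2: π = [0.1980, 0.1670, 0.1350, 0.1540, 0.1500, 0.1960], E[r] = 0.0490, γ^t·E[r] = 0.039690, running G = 0.256690
t=3: π = [0.1942, 0.1727, 0.1331, 0.1532, 0.1548, 0.1920], E[r] = 0.0515, γ^t·E[r] = 0.037544, running G = 0.294234
t=4: π = [0.1961, 0.1714, 0.1325, 0.1540, 0.1539, 0.1921], E[r] = 0.0482, γ^t·E[r] = 0.031617, running G = 0.325851
t=5: π = [0.1959, 0.1717, 0.1325, 0.1539, 0.1542, 0.1919], E[r] = 0.0485, γ^t·E[r] = 0.028611, running G = 0.354462
t=6: π = [0.1960, 0.1716, 0.1324, 0.1539, 0.1542, 0.1919], E[r] = 0.0483, γ^t·E[r] = 0.025660, running G = 0.380122

G = 0.3801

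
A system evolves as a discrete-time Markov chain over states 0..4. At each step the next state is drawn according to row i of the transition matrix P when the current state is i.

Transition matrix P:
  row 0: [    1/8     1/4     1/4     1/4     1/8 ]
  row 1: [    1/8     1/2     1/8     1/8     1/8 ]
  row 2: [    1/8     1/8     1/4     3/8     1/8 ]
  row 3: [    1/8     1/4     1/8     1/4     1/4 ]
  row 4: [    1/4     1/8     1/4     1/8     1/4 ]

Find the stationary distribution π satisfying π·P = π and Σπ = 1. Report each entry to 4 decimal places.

Balance equations π_j = Σ_i π_i·P[i][j]:
  π_0 = 1/8·π_0 + 1/8·π_1 + 1/8·π_2 + 1/8·π_3 + 1/4·π_4
  π_1 = 1/4·π_0 + 1/2·π_1 + 1/8·π_2 + 1/4·π_3 + 1/8·π_4
  π_2 = 1/4·π_0 + 1/8·π_1 + 1/4·π_2 + 1/8·π_3 + 1/4·π_4
  π_3 = 1/4·π_0 + 1/8·π_1 + 3/8·π_2 + 1/4·π_3 + 1/8·π_4
  normalize: π_0 + π_1 + π_2 + π_3 + π_4 = 1
Solving the linear system gives exactly π = [399/2719, 742/2719, 513/2719, 592/2719, 473/2719].

π = [0.1467, 0.2729, 0.1887, 0.2177, 0.1740]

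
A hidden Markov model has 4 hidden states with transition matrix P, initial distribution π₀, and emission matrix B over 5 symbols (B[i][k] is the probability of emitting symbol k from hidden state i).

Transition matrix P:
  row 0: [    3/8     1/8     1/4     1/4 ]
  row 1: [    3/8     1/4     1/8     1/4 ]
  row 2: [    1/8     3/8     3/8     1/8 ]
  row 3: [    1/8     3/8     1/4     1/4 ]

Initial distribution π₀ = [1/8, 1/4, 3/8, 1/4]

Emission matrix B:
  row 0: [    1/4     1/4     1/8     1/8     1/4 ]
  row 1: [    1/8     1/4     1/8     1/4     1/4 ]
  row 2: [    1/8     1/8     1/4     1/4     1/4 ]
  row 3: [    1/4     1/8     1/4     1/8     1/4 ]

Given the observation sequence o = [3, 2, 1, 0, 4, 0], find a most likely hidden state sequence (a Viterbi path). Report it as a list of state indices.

path = [2, 2, 1, 0, 0, 0]

t=0: δ = [1.562e-02, 6.250e-02, 9.375e-02, 3.125e-02]  (obs o_0=3)
t=1: δ = [2.930e-03, 4.395e-03, 8.789e-03, 3.906e-03]  ψ = [1, 2, 2, 1]  (obs o_1=2)
t=2: δ = [4.120e-04, 8.240e-04, 4.120e-04, 1.373e-04]  ψ = [1, 2, 2, 1]  (obs o_2=1)
t=3: δ = [7.725e-05, 2.575e-05, 1.931e-05, 5.150e-05]  ψ = [1, 1, 2, 1]  (obs o_3=0)
t=4: δ = [7.242e-06, 4.828e-06, 4.828e-06, 4.828e-06]  ψ = [0, 3, 0, 0]  (obs o_4=4)
t=5: δ = [6.789e-07, 2.263e-07, 2.263e-07, 4.526e-07]  ψ = [0, 2, 0, 0]  (obs o_5=0)
backtrack: best end state = 0; path = [2, 2, 1, 0, 0, 0]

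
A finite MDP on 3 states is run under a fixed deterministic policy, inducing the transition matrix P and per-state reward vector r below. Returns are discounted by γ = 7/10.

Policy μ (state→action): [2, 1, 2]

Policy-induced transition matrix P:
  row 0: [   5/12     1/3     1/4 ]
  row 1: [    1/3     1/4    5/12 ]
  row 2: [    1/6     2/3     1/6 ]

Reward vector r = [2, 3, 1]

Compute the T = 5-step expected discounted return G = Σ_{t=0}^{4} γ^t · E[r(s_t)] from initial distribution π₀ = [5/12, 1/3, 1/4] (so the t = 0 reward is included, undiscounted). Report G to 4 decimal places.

G = 5.8154

t=0: π = [0.4167, 0.3333, 0.2500], E[r] = 2.0833, γ^t·E[r] = 2.083333, running G = 2.083333
t=1: π = [0.3264, 0.3889, 0.2847], E[r] = 2.1042, γ^t·E[r] = 1.472917, running G = 3.556250
t=2: π = [0.3131, 0.3958, 0.2911], E[r] = 2.1047, γ^t·E[r] = 1.031325, running G = 4.587575
t=3: π = [0.3109, 0.3974, 0.2917], E[r] = 2.1057, γ^t·E[r] = 0.722242, running G = 5.309817
t=4: π = [0.3106, 0.3975, 0.2919], E[r] = 2.1055, γ^t·E[r] = 0.505539, running G = 5.815357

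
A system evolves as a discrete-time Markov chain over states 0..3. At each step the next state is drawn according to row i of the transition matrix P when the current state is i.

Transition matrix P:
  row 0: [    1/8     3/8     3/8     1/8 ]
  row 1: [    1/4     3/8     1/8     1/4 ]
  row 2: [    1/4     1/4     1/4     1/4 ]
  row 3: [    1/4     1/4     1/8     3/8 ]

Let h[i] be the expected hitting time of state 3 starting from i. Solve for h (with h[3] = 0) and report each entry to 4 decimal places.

h = [5.0000, 4.5000, 4.5000, 0.0000]

First-step conditioning: h[3] = 0; for i ≠ 3, h[i] = 1 + Σ_k P[i][k]·h[k].
  h[0] = 1 + 1/8·h[0] + 3/8·h[1] + 3/8·h[2]
  h[1] = 1 + 1/4·h[0] + 3/8·h[1] + 1/8·h[2]
  h[2] = 1 + 1/4·h[0] + 1/4·h[1] + 1/4·h[2]
Solving the 3×3 linear system over states ≠ 3 gives exactly h = [5, 9/2, 9/2, 0] (h[3] = 0 is the target).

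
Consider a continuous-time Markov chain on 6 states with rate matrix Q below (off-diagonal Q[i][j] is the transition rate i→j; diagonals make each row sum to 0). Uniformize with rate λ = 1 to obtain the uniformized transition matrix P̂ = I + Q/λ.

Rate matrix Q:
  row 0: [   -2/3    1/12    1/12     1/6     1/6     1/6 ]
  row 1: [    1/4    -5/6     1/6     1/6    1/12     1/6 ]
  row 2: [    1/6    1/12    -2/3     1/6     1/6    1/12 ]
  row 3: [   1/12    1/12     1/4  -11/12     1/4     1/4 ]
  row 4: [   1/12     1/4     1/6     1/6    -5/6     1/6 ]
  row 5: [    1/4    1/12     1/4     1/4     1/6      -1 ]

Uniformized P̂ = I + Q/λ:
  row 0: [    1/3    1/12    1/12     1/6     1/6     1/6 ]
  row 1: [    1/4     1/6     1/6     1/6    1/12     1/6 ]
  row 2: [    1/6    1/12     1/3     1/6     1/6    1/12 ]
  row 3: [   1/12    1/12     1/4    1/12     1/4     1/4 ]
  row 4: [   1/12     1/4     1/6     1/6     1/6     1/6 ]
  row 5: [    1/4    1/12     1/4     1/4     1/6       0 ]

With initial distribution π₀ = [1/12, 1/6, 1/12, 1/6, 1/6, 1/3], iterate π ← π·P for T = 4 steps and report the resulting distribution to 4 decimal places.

t=0: π = [0.0833, 0.1667, 0.0833, 0.1667, 0.1667, 0.3333]
t=1: π = [0.1944, 0.1250, 0.2153, 0.1806, 0.1667, 0.1181]
t=2: π = [0.1904, 0.1215, 0.2112, 0.1615, 0.1713, 0.1441]
t=3: π = [0.1928, 0.1220, 0.2115, 0.1652, 0.1700, 0.1385]
t=4: π = [0.1926, 0.1218, 0.2112, 0.1644, 0.1703, 0.1397]

π = [0.1926, 0.1218, 0.2112, 0.1644, 0.1703, 0.1397]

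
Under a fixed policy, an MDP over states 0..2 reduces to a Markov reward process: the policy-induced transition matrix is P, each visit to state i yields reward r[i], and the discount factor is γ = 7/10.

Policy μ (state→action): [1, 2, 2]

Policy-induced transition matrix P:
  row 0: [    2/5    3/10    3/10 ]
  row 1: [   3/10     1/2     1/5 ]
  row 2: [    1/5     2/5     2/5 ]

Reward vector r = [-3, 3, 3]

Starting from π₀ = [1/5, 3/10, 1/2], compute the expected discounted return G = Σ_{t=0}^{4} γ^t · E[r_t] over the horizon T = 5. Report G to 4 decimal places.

G = 4.0658

t=0: π = [0.2000, 0.3000, 0.5000], E[r] = 1.8000, γ^t·E[r] = 1.800000, running G = 1.800000
t=1: π = [0.2700, 0.4100, 0.3200], E[r] = 1.3800, γ^t·E[r] = 0.966000, running G = 2.766000
t=2: π = [0.2950, 0.4140, 0.2910], E[r] = 1.2300, γ^t·E[r] = 0.602700, running G = 3.368700
t=3: π = [0.3004, 0.4119, 0.2877], E[r] = 1.1976, γ^t·E[r] = 0.410777, running G = 3.779477
t=4: π = [0.3013, 0.4112, 0.2876], E[r] = 1.1924, γ^t·E[r] = 0.286290, running G = 4.065767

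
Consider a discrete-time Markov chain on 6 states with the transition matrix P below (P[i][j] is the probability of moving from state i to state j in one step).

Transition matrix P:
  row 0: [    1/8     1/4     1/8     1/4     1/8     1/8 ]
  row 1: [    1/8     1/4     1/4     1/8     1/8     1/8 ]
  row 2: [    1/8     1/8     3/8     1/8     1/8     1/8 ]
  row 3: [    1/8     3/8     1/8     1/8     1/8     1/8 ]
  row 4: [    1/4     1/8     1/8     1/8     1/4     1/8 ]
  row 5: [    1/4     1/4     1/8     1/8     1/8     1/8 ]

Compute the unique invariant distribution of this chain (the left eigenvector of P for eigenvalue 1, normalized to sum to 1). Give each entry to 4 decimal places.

π = [0.1585, 0.2247, 0.2041, 0.1448, 0.1429, 0.1250]

Balance equations π_j = Σ_i π_i·P[i][j]:
  π_0 = 1/8·π_0 + 1/8·π_1 + 1/8·π_2 + 1/8·π_3 + 1/4·π_4 + 1/4·π_5
  π_1 = 1/4·π_0 + 1/4·π_1 + 1/8·π_2 + 3/8·π_3 + 1/8·π_4 + 1/4·π_5
  π_2 = 1/8·π_0 + 1/4·π_1 + 3/8·π_2 + 1/8·π_3 + 1/8·π_4 + 1/8·π_5
  π_3 = 1/4·π_0 + 1/8·π_1 + 1/8·π_2 + 1/8·π_3 + 1/8·π_4 + 1/8·π_5
  π_4 = 1/8·π_0 + 1/8·π_1 + 1/8·π_2 + 1/8·π_3 + 1/4·π_4 + 1/8·π_5
  normalize: π_0 + π_1 + π_2 + π_3 + π_4 + π_5 = 1
Solving the linear system gives exactly π = [71/448, 2819/12544, 5121/25088, 519/3584, 1/7, 1/8].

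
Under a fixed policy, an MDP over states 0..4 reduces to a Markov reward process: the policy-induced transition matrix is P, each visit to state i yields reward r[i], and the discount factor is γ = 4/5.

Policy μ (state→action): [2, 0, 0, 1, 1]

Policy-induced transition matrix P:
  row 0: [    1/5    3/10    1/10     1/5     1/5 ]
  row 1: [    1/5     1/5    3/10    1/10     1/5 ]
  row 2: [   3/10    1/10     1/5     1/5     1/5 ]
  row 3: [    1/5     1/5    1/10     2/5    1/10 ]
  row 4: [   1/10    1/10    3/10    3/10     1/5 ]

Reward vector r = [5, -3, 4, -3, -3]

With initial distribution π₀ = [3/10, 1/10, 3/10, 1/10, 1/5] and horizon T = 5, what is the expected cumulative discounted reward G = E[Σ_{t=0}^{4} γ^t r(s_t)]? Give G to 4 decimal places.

t=0: π = [0.3000, 0.1000, 0.3000, 0.1000, 0.2000], E[r] = 1.5000, γ^t·E[r] = 1.500000, running G = 1.500000
t=1: π = [0.2100, 0.1800, 0.1900, 0.2300, 0.1900], E[r] = 0.0100, γ^t·E[r] = 0.008000, running G = 1.508000
t=2: π = [0.2000, 0.1830, 0.1930, 0.2470, 0.1770], E[r] = -0.0490, γ^t·E[r] = -0.031360, running G = 1.476640
t=3: π = [0.2016, 0.1830, 0.1913, 0.2488, 0.1753], E[r] = -0.0481, γ^t·E[r] = -0.024627, running G = 1.452013
t=4: π = [0.2016, 0.1835, 0.1908, 0.2490, 0.1751], E[r] = -0.0517, γ^t·E[r] = -0.021164, running G = 1.430849

G = 1.4308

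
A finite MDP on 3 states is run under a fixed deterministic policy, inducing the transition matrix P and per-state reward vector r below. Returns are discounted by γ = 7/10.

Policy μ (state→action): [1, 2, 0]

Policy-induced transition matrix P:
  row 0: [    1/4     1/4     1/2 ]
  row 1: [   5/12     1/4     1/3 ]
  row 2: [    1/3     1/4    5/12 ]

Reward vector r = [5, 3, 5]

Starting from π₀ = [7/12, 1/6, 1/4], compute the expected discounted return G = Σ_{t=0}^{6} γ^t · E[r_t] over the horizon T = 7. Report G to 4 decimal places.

t=0: π = [0.5833, 0.1667, 0.2500], E[r] = 4.6667, γ^t·E[r] = 4.666667, running G = 4.666667
t=1: π = [0.2986, 0.2500, 0.4514], E[r] = 4.5000, γ^t·E[r] = 3.150000, running G = 7.816667
t=2: π = [0.3293, 0.2500, 0.4207], E[r] = 4.5000, γ^t·E[r] = 2.205000, running G = 10.021667
t=3: π = [0.3267, 0.2500, 0.4233], E[r] = 4.5000, γ^t·E[r] = 1.543500, running G = 11.565167
t=4: π = [0.3269, 0.2500, 0.4231], E[r] = 4.5000, γ^t·E[r] = 1.080450, running G = 12.645617
t=5: π = [0.3269, 0.2500, 0.4231], E[r] = 4.5000, γ^t·E[r] = 0.756315, running G = 13.401932
t=6: π = [0.3269, 0.2500, 0.4231], E[r] = 4.5000, γ^t·E[r] = 0.529421, running G = 13.931352

G = 13.9314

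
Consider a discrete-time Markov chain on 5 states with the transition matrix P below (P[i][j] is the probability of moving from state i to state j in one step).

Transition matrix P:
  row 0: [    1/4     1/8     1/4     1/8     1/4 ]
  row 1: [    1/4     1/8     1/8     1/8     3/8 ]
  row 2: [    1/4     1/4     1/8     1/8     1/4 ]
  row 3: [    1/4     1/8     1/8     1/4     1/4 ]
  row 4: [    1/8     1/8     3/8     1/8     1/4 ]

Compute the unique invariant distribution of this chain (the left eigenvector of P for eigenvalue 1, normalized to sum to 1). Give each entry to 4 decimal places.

π = [0.2164, 0.1524, 0.2193, 0.1429, 0.2691]

Balance equations π_j = Σ_i π_i·P[i][j]:
  π_0 = 1/4·π_0 + 1/4·π_1 + 1/4·π_2 + 1/4·π_3 + 1/8·π_4
  π_1 = 1/8·π_0 + 1/8·π_1 + 1/4·π_2 + 1/8·π_3 + 1/8·π_4
  π_2 = 1/4·π_0 + 1/8·π_1 + 1/8·π_2 + 1/8·π_3 + 3/8·π_4
  π_3 = 1/8·π_0 + 1/8·π_1 + 1/8·π_2 + 1/4·π_3 + 1/8·π_4
  normalize: π_0 + π_1 + π_2 + π_3 + π_4 = 1
Solving the linear system gives exactly π = [883/4081, 622/4081, 895/4081, 1/7, 1098/4081].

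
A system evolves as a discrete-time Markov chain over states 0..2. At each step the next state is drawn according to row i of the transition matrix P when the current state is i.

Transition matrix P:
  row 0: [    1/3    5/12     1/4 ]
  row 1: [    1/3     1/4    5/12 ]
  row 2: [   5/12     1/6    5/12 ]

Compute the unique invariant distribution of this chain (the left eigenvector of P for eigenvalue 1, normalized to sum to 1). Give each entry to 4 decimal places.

Balance equations π_j = Σ_i π_i·P[i][j]:
  π_0 = 1/3·π_0 + 1/3·π_1 + 5/12·π_2
  π_1 = 5/12·π_0 + 1/4·π_1 + 1/6·π_2
  normalize: π_0 + π_1 + π_2 = 1
Solving the linear system gives exactly π = [53/146, 41/146, 26/73].

π = [0.3630, 0.2808, 0.3562]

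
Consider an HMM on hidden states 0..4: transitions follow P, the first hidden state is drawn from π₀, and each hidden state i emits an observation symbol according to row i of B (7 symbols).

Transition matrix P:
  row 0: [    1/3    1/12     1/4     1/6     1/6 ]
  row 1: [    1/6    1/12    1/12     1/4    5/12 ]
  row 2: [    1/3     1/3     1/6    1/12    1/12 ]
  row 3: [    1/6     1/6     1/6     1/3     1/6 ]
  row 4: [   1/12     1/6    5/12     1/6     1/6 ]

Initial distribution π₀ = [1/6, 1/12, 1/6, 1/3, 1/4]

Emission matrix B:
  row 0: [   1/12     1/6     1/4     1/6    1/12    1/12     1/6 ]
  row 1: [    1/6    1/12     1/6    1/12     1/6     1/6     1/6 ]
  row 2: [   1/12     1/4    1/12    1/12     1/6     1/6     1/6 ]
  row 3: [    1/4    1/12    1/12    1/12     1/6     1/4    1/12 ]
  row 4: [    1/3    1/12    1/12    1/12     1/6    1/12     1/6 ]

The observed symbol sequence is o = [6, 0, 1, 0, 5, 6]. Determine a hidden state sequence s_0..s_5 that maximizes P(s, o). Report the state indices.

path = [4, 4, 2, 1, 4, 2]

t=0: δ = [2.778e-02, 1.389e-02, 2.778e-02, 2.778e-02, 4.167e-02]  (obs o_0=6)
t=1: δ = [7.716e-04, 1.543e-03, 1.447e-03, 2.315e-03, 2.315e-03]  ψ = [0, 2, 4, 3, 4]  (obs o_1=0)
t=2: δ = [8.038e-05, 4.019e-05, 2.411e-04, 6.430e-05, 5.358e-05]  ψ = [2, 2, 4, 3, 1]  (obs o_2=1)
t=3: δ = [6.698e-06, 1.340e-05, 3.349e-06, 5.358e-06, 6.698e-06]  ψ = [2, 2, 2, 3, 2]  (obs o_3=0)
t=4: δ = [1.861e-07, 1.861e-07, 4.651e-07, 8.372e-07, 4.651e-07]  ψ = [0, 1, 4, 1, 1]  (obs o_4=5)
t=5: δ = [2.584e-08, 2.584e-08, 3.230e-08, 2.326e-08, 2.326e-08]  ψ = [2, 2, 4, 3, 3]  (obs o_5=6)
backtrack: best end state = 2; path = [4, 4, 2, 1, 4, 2]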